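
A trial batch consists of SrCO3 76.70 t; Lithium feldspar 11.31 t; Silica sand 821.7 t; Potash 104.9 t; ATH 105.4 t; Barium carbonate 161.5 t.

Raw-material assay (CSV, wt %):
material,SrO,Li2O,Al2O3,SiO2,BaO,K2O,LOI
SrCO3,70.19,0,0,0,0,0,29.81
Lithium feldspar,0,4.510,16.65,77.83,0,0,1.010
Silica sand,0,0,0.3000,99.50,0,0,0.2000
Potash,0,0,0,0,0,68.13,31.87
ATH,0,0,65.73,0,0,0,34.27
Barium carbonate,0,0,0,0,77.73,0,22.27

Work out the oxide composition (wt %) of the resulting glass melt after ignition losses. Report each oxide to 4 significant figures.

Glass mass = 1151 t (batch 1282 − LOI 130.1).
Composition: SrO 4.676%, Li2O 0.04430%, Al2O3 6.395%, SiO2 71.77%, BaO 10.90%, K2O 6.207%

The intermediate values appear (rounded to four significant figures) between the steps; all arithmetic carries full float precision from first step to last. A single rounding finalizes every reported result — derived quantities, which include yield, totals, glass mass, LOI, the six compositions, are computed at full float precision, as set out in either problem or answer, using the weight values on 1151 t of glass.
Delivered oxide masses:
  SrO: 76.70·0.7019 = 53.84 t
  Li2O: 11.31·0.04510 = 0.5101 t
  Al2O3: 11.31·0.1665 + 821.7·0.003000 + 105.4·0.6573 = 73.63 t
  SiO2: 11.31·0.7783 + 821.7·0.9950 = 826.4 t
  BaO: 161.5·0.7773 = 125.5 t
  K2O: 104.9·0.6813 = 71.47 t
LOI: 76.70·0.2981 + 11.31·0.01010 + 821.7·0.002000 + 104.9·0.3187 + 105.4·0.3427 + 161.5·0.2227 = 130.1 t
Net of LOI, the glass mass = 1282 − 130.1 = 1151 t (= the summed oxide contributions)
each wt % is 100 × oxide ÷ glass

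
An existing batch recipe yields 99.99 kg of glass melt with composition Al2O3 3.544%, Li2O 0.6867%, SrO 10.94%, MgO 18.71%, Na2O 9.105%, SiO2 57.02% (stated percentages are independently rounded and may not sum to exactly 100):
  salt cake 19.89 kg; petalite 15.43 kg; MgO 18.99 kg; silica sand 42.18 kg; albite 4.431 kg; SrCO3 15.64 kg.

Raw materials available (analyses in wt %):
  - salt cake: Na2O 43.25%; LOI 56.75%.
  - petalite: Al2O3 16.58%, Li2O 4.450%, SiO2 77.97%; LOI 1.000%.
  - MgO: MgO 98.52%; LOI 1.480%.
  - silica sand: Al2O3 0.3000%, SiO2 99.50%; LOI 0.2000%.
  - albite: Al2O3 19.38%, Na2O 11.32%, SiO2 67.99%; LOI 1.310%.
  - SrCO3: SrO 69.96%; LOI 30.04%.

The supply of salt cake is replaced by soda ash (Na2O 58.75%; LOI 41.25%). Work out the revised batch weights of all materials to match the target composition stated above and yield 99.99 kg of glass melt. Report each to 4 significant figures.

Mid-chain values are shown (rounded to 4 significant digits) when written out. Full float precision is maintained in every operation. Every reported result is rounded just once; all derived quantities are rebuilt in exact precision (LOI, the totals, the six compositions, yield, net glass mass) using the weight values on 99.99 kg of glass, exactly as printed in problem or answer.
Target oxide masses per 99.99 kg glass melt:
  Al2O3: 3.544% × 99.99 = 3.544 kg
  Li2O: 0.6867% × 99.99 = 0.6866 kg
  SrO: 10.94% × 99.99 = 10.94 kg
  MgO: 18.71% × 99.99 = 18.71 kg
  Na2O: 9.105% × 99.99 = 9.104 kg
  SiO2: 57.02% × 99.99 = 57.01 kg
Per-oxide balance check on the weights just shown, against the basis in use (sums match the target masses given rounding of the digits):
  Al2O3: 15.43·0.1658 + 42.18·0.003000 + 4.431·0.1938 = 3.544 kg (target 3.544 kg)
  Li2O: 15.43·0.04450 = 0.6866 kg (target 0.6866 kg)
  SrO: 15.64·0.6996 = 10.94 kg (target 10.94 kg)
  MgO: 18.99·0.9852 = 18.71 kg (target 18.71 kg)
  Na2O: 14.64·0.5875 + 4.431·0.1132 = 9.103 kg (target 9.104 kg)
  SiO2: 15.43·0.7797 + 42.18·0.9950 + 4.431·0.6799 = 57.01 kg (target 57.01 kg)
Glass-mass sanity pass: total charge less LOI = 100.0 kg (per-oxide target masses sum to 100.0 kg; against the stated basis, 99.99 kg — gaps are rounding artifacts).
Summing the batch: Σ batch = 111.3 kg; ignition loss, Σ(batch × LOI) = 11.32 kg; yield = glass ÷ total batch = 89.83%.

Revised batch per 99.99 kg glass melt:
  soda ash: 14.64 kg
  petalite: 15.43 kg
  MgO: 18.99 kg
  silica sand: 42.18 kg
  albite: 4.431 kg
  SrCO3: 15.64 kg
Total batch = 111.3 kg; LOI loss = 11.32 kg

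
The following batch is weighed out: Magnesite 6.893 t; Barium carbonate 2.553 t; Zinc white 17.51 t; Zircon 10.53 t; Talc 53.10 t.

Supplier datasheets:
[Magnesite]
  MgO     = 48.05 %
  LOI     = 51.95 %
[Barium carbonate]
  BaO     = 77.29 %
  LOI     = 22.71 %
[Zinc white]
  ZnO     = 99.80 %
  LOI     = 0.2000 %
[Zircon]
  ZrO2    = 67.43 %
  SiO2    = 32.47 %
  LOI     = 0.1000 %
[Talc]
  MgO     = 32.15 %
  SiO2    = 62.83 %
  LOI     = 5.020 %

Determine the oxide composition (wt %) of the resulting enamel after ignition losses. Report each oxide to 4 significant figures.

Working values are displayed rounded off to 4 significant figures when written out; the whole derivation carries exact precision through every step — every reported value is rounded once only. The derived quantities (the totals, ignition loss, the five compositions, net glass mass, the yield) are carried in full float precision from the batch weights per 83.71 t of glass, as given in either problem or answer.
Oxide-by-oxide delivered mass:
  BaO: 2.553·0.7729 = 1.973 t
  ZnO: 17.51·0.9980 = 17.47 t
  ZrO2: 10.53·0.6743 = 7.100 t
  MgO: 6.893·0.4805 + 53.10·0.3215 = 20.38 t
  SiO2: 10.53·0.3247 + 53.10·0.6283 = 36.78 t
LOI: 6.893·0.5195 + 2.553·0.2271 + 17.51·0.002000 + 10.53·0.001000 + 53.10·0.05020 = 6.872 t
Resulting glass, batch − LOI: 90.59 − 6.872 = 83.71 t (= the summed oxide contributions)
percent share: oxide ÷ glass, ×100

Glass mass = 83.71 t (batch 90.59 − LOI 6.872).
Composition: BaO 2.357%, ZnO 20.87%, ZrO2 8.482%, MgO 24.35%, SiO2 43.94%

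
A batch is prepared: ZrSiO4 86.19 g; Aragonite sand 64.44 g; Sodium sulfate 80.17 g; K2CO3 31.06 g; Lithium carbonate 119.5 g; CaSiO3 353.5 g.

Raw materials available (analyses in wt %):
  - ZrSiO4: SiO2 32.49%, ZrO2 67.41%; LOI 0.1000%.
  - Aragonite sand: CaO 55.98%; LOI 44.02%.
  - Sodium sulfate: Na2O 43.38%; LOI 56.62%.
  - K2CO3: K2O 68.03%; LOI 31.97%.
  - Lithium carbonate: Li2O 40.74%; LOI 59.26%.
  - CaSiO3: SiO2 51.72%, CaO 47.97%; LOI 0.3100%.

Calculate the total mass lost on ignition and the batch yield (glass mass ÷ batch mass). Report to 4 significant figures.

LOI loss = 155.7 g; glass = 579.2 g; yield = 78.81%

In-progress results are printed (rounded to four significant figures) on the page — every computation holds exact precision throughout. Every reported number takes a single rounding — all derived quantities, including glass mass, LOI, yield, the six compositions, the totals, are carried starting from the weights per 579.2 g of glass at full precision precisely as stated by question or answer.
Ignition loss by material:
  ZrSiO4: 86.19 × 0.001000 = 0.08619 g
  Aragonite sand: 64.44 × 0.4402 = 28.37 g
  Sodium sulfate: 80.17 × 0.5662 = 45.39 g
  K2CO3: 31.06 × 0.3197 = 9.930 g
  Lithium carbonate: 119.5 × 0.5926 = 70.82 g
  CaSiO3: 353.5 × 0.003100 = 1.096 g
Total LOI = 155.7 g
Glass = batch − LOI = 734.9 − 155.7 = 579.2 g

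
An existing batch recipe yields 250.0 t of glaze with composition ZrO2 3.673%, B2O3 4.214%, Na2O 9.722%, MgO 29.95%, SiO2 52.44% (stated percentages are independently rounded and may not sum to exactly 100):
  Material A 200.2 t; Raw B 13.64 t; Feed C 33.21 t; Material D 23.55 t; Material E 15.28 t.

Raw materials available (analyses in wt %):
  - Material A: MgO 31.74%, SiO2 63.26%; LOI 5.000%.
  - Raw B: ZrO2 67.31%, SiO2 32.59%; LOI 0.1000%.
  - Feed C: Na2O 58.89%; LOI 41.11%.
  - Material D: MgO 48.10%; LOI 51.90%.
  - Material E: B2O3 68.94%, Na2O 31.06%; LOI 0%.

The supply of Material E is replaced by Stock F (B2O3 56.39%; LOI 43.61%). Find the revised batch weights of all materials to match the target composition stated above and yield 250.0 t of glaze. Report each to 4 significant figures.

Revised batch per 250.0 t glaze:
  Material A: 200.2 t
  Raw B: 13.64 t
  Feed C: 41.27 t
  Material D: 23.55 t
  Stock F: 18.68 t
Total batch = 297.3 t; LOI loss = 47.36 t

Full precision is maintained through every step — values along the way are shown rounded to four significant figures between the steps. A single rounding finalizes every reported value; derived quantities are rebuilt at exact precision (glass mass, five oxide percentages, the totals, LOI, the yield) starting from the weights for 250.0 t of glass precisely as stated by the question or the answer.
The oxide mass targets at 250.0 t glaze:
  ZrO2: 3.673% × 250.0 = 9.182 t
  B2O3: 4.214% × 250.0 = 10.54 t
  Na2O: 9.722% × 250.0 = 24.30 t
  MgO: 29.95% × 250.0 = 74.88 t
  SiO2: 52.44% × 250.0 = 131.1 t
Mass-balance tally per oxide per the reported batch figures, for the quoted basis mass (sum by sum, the targets are met once rounding is allowed for):
  ZrO2: 13.64·0.6731 = 9.181 t (target 9.182 t)
  B2O3: 18.68·0.5639 = 10.53 t (target 10.54 t)
  Na2O: 41.27·0.5889 = 24.30 t (target 24.30 t)
  MgO: 200.2·0.3174 + 23.55·0.4810 = 74.87 t (target 74.88 t)
  SiO2: 200.2·0.6326 + 13.64·0.3259 = 131.1 t (target 131.1 t)
The glass-mass cross-check: batch total minus LOI = 250.0 t (the Σ of target masses is 250.0 t; against the stated basis, 250.0 t — deltas are rounding alone).
Batch total: Σ batch = 297.3 t; ignition loss, Σ(batch × LOI) = 47.36 t; glass ÷ batch gives a yield of 84.07%.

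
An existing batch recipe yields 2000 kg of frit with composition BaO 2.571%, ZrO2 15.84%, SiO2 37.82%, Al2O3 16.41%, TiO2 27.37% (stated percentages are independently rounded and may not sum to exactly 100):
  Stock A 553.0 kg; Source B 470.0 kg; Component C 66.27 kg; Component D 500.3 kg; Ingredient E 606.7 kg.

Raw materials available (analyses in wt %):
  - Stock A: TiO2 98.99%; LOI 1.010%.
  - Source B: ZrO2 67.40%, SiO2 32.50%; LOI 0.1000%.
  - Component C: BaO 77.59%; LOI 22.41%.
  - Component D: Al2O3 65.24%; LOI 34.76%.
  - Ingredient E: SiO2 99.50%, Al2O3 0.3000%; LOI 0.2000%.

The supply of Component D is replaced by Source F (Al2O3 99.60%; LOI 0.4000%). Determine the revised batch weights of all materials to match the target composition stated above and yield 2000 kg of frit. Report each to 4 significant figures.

Revised batch per 2000 kg frit:
  Stock A: 553.0 kg
  Source B: 470.0 kg
  Component C: 66.27 kg
  Source F: 327.7 kg
  Ingredient E: 606.7 kg
Total batch = 2024 kg; LOI loss = 23.43 kg

Intermediates are shown, rounded to four significant figures, within the worked lines — all arithmetic maintains full precision throughout; each reported value includes exactly one rounding; all derived quantities are re-derived at full float precision (totals, ignition loss, glass mass, five oxide percentages, the yield) starting from the weights per 2000 kg of glass exactly as printed in the problem or the answer.
The oxide mass targets at 2000 kg frit:
  BaO: 2.571% × 2000 = 51.42 kg
  ZrO2: 15.84% × 2000 = 316.8 kg
  SiO2: 37.82% × 2000 = 756.4 kg
  Al2O3: 16.41% × 2000 = 328.2 kg
  TiO2: 27.37% × 2000 = 547.4 kg
Checking each oxide sum with the batch weights as given, versus the basis set out (sum by sum, the targets are met net of answer rounding effects):
  BaO: 66.27·0.7759 = 51.42 kg (target 51.42 kg)
  ZrO2: 470.0·0.6740 = 316.8 kg (target 316.8 kg)
  SiO2: 470.0·0.3250 + 606.7·0.9950 = 756.4 kg (target 756.4 kg)
  Al2O3: 327.7·0.9960 + 606.7·0.003000 = 328.2 kg (target 328.2 kg)
  TiO2: 553.0·0.9899 = 547.4 kg (target 547.4 kg)
Glass mass check: total batch − LOI = 2000 kg (the targets, summed, come to 2000 kg; against the stated basis, 2000 kg — any gap is answer rounding).
Batch grand total — Σ batch = 2024 kg; loss to ignition Σ batch·LOI = 23.43 kg; glass ÷ batch gives a yield of 98.84%.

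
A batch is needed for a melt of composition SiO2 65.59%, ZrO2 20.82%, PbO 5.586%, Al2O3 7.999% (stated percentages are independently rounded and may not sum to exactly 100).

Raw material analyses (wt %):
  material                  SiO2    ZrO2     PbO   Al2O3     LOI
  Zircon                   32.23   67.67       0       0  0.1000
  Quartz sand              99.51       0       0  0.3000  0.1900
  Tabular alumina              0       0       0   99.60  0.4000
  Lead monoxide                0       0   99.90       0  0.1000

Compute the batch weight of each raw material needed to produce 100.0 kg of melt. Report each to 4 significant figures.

Batch per 100.0 kg melt:
  Zircon: 30.77 kg
  Quartz sand: 55.95 kg
  Tabular alumina: 7.863 kg
  Lead monoxide: 5.592 kg
Total batch = 100.2 kg; LOI loss = 0.1741 kg; yield = 99.83%

All arithmetic keeps full float precision in all steps. Working values are displayed rounded off to 4 significant digits as written. Every reported result sees exactly one rounding; derived quantities, including four oxide percentages, net glass mass, yield, LOI, totals, are re-derived from the weighed amounts for 100.0 kg of glass at exact precision precisely as stated by question or answer.
The oxide mass targets at 100.0 kg melt:
  SiO2: 65.59% × 100.0 = 65.59 kg
  ZrO2: 20.82% × 100.0 = 20.82 kg
  PbO: 5.586% × 100.0 = 5.586 kg
  Al2O3: 7.999% × 100.0 = 7.999 kg
Per-oxide balance check per the reported batch figures, per the basis as stated (sum by sum, the targets are met given rounding of the digits):
  SiO2: 30.77·0.3223 + 55.95·0.9951 = 65.59 kg (target 65.59 kg)
  ZrO2: 30.77·0.6767 = 20.82 kg (target 20.82 kg)
  PbO: 5.592·0.9990 = 5.586 kg (target 5.586 kg)
  Al2O3: 55.95·0.003000 + 7.863·0.9960 = 7.999 kg (target 7.999 kg)
The glass-mass cross-check: batch Σ − ignition loss = 100.0 kg (targets for the oxides total 99.99 kg; basis as stated: 100.0 kg — a pure rounding effect).
Whole-batch sum: Σ batch = 100.2 kg; LOI removed, Σ of batch·LOI: 0.1741 kg; yield, glass over the total, = 99.83%.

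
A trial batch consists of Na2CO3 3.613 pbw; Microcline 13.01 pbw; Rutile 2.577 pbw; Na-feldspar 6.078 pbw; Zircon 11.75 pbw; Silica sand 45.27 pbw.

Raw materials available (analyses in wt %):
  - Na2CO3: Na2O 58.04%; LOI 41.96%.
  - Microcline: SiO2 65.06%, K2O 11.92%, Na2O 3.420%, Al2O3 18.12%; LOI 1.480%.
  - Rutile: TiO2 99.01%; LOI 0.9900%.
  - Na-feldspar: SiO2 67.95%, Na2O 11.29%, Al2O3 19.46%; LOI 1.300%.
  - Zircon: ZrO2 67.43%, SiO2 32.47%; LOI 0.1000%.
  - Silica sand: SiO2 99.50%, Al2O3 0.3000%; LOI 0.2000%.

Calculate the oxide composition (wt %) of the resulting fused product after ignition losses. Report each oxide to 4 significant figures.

The whole derivation holds full float precision at each step — the intermediate values are shown (rounded to 4 significant figures) at each printed step; a single rounding yields each reported value. All derived quantities, including the totals, glass mass, the six compositions, the yield, ignition loss, are re-derived from the weighed amounts at 80.38 pbw of glass in full precision, exactly as printed in the question or the answer.
Oxide masses out of the charge:
  ZrO2: 11.75·0.6743 = 7.923 pbw
  SiO2: 13.01·0.6506 + 6.078·0.6795 + 11.75·0.3247 + 45.27·0.9950 = 61.45 pbw
  K2O: 13.01·0.1192 = 1.551 pbw
  Na2O: 3.613·0.5804 + 13.01·0.03420 + 6.078·0.1129 = 3.228 pbw
  TiO2: 2.577·0.9901 = 2.551 pbw
  Al2O3: 13.01·0.1812 + 6.078·0.1946 + 45.27·0.003000 = 3.676 pbw
LOI: 3.613·0.4196 + 13.01·0.01480 + 2.577·0.009900 + 6.078·0.01300 + 11.75·0.001000 + 45.27·0.002000 = 1.915 pbw
The glass mass, total less LOI, = 82.30 − 1.915 = 80.38 pbw (= Σ oxide masses)
percent by weight: oxide/glass ×100

Glass mass = 80.38 pbw (batch 82.30 − LOI 1.915).
Composition: ZrO2 9.857%, SiO2 76.45%, K2O 1.929%, Na2O 4.016%, TiO2 3.174%, Al2O3 4.573%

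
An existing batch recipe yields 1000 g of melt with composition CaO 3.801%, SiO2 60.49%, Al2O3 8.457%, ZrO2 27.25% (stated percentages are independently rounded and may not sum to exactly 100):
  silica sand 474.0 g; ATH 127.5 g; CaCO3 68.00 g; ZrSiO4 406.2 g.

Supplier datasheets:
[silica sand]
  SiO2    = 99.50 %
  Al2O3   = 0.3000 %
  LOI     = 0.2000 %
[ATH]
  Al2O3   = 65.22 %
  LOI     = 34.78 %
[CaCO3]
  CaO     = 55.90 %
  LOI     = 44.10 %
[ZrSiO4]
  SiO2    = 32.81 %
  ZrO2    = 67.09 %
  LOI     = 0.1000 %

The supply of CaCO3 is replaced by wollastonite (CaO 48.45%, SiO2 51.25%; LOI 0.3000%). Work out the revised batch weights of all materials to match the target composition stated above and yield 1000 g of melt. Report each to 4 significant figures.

Revised batch per 1000 g melt:
  silica sand: 433.6 g
  ATH: 127.7 g
  wollastonite: 78.45 g
  ZrSiO4: 406.2 g
Total batch = 1046 g; LOI loss = 45.92 g

Working values are printed rounded to 4 significant figures — the working math holds full float precision through every step. A single rounding produces every reported figure; derived quantities, which include the yield, four oxide percentages, LOI, the totals, glass mass, are carried at full float precision, as set out in the question or the answer, starting from the weights on 1000 g of glass.
The oxide mass targets at 1000 g melt:
  CaO: 3.801% × 1000 = 38.01 g
  SiO2: 60.49% × 1000 = 604.9 g
  Al2O3: 8.457% × 1000 = 84.57 g
  ZrO2: 27.25% × 1000 = 272.5 g
Sums-versus-targets review on the weights just shown, on the stated basis (delivered sums recover each target modulo rounding of the values):
  CaO: 78.45·0.4845 = 38.01 g (target 38.01 g)
  SiO2: 433.6·0.9950 + 78.45·0.5125 + 406.2·0.3281 = 604.9 g (target 604.9 g)
  Al2O3: 433.6·0.003000 + 127.7·0.6522 = 84.59 g (target 84.57 g)
  ZrO2: 406.2·0.6709 = 272.5 g (target 272.5 g)
Auditing the glass mass value: net batch after ignition = 1000 g (the targets, summed, come to 1000 g; stated basis 1000 g — gaps are rounding artifacts).
Batch total: Σ batch = 1046 g; ignition loss, Σ(batch × LOI) = 45.92 g; the yield ratio, glass ÷ batch: 95.61%.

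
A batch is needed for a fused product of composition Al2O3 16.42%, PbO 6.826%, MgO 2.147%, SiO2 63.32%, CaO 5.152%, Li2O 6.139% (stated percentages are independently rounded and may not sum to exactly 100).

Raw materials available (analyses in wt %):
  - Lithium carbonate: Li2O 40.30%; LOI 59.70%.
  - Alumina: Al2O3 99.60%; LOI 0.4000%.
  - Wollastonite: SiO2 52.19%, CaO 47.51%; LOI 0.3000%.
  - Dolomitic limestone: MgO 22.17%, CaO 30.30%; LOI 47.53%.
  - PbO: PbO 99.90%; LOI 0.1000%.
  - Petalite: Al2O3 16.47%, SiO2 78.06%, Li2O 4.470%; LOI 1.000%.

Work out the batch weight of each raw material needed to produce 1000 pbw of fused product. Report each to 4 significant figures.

Working values appear rounded to four significant figures between the steps; all arithmetic carries exact precision from first step to last. Each reported figure is rounded just once. The derived quantities are re-derived in full float precision (totals, glass mass, LOI, six oxide percentages, the yield) using the weight values at 1000 pbw of glass exactly as printed in problem or answer.
The oxide mass targets at 1000 pbw fused product:
  Al2O3: 16.42% × 1000 = 164.2 pbw
  PbO: 6.826% × 1000 = 68.26 pbw
  MgO: 2.147% × 1000 = 21.47 pbw
  SiO2: 63.32% × 1000 = 633.2 pbw
  CaO: 5.152% × 1000 = 51.52 pbw
  Li2O: 6.139% × 1000 = 61.39 pbw
Oxide-by-oxide audit working from each reported weight, at the basis given (sum by sum, the targets are met exact up to rounding of places):
  Al2O3: 35.88·0.9960 + 780.0·0.1647 = 164.2 pbw (target 164.2 pbw)
  PbO: 68.33·0.9990 = 68.26 pbw (target 68.26 pbw)
  MgO: 96.84·0.2217 = 21.47 pbw (target 21.47 pbw)
  SiO2: 46.68·0.5219 + 780.0·0.7806 = 633.2 pbw (target 633.2 pbw)
  CaO: 46.68·0.4751 + 96.84·0.3030 = 51.52 pbw (target 51.52 pbw)
  Li2O: 65.82·0.4030 + 780.0·0.04470 = 61.39 pbw (target 61.39 pbw)
The glass-mass cross-check: the batch minus its LOI: 1000 pbw (the Σ of target masses is 1000 pbw; basis as stated: 1000 pbw — gaps are rounding artifacts).
Adding the batch up: Σ batch = 1094 pbw; ignition loss, Σ(batch × LOI) = 93.47 pbw; yield: glass divided by total = 91.45%.

Batch per 1000 pbw fused product:
  Lithium carbonate: 65.82 pbw
  Alumina: 35.88 pbw
  Wollastonite: 46.68 pbw
  Dolomitic limestone: 96.84 pbw
  PbO: 68.33 pbw
  Petalite: 780.0 pbw
Total batch = 1094 pbw; LOI loss = 93.47 pbw; yield = 91.45%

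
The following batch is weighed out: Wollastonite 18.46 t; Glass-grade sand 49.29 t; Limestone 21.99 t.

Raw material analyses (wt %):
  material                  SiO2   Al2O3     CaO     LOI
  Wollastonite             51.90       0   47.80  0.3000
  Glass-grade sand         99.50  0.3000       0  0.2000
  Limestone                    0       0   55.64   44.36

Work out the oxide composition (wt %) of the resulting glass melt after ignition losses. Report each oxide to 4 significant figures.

Working values are shown rounded off to 4 significant digits as written; all arithmetic runs at full precision at all times. A single rounding yields every reported result. The derived quantities, which include three oxide percentages, the totals, net glass mass, yield, LOI, are rebuilt in exact precision, as they appear in the problem or answer text, from the weighed amounts per 79.83 t of glass.
Oxide masses out of the charge:
  SiO2: 18.46·0.5190 + 49.29·0.9950 = 58.62 t
  Al2O3: 49.29·0.003000 = 0.1479 t
  CaO: 18.46·0.4780 + 21.99·0.5564 = 21.06 t
LOI: 18.46·0.003000 + 49.29·0.002000 + 21.99·0.4436 = 9.909 t
The glass mass, total less LOI, = 89.74 − 9.909 = 79.83 t (matching Σ of the oxides)
wt %: oxide over glass, times 100

Glass mass = 79.83 t (batch 89.74 − LOI 9.909).
Composition: SiO2 73.44%, Al2O3 0.1852%, CaO 26.38%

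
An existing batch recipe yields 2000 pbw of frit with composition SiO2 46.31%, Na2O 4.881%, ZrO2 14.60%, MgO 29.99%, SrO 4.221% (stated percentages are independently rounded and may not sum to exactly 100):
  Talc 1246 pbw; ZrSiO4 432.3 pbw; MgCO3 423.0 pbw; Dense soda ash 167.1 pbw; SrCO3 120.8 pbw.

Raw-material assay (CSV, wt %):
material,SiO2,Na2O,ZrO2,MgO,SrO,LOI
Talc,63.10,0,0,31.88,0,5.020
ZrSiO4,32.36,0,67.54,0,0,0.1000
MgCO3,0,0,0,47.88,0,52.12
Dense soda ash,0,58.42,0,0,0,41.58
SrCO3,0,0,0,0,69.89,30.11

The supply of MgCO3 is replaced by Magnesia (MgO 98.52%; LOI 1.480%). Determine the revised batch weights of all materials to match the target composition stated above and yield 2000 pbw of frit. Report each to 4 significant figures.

Revised batch per 2000 pbw frit:
  Talc: 1246 pbw
  ZrSiO4: 432.3 pbw
  Magnesia: 205.6 pbw
  Dense soda ash: 167.1 pbw
  SrCO3: 120.8 pbw
Total batch = 2172 pbw; LOI loss = 171.9 pbw

Every computation runs at full float precision in all steps. Intermediates appear rounded to 4 significant digits in the printout. Every reported value is rounded exactly once; all derived quantities are carried at full float precision (LOI, the five compositions, the totals, the yield, net glass mass) from the batch weights for 2000 pbw of glass as given in question or answer.
Target masses of each oxide per 2000 pbw frit:
  SiO2: 46.31% × 2000 = 926.2 pbw
  Na2O: 4.881% × 2000 = 97.62 pbw
  ZrO2: 14.60% × 2000 = 292.0 pbw
  MgO: 29.99% × 2000 = 599.8 pbw
  SrO: 4.221% × 2000 = 84.42 pbw
Checking each oxide sum applying the batch weights above, versus the basis set out (delivered sums recover each target modulo rounding of the values):
  SiO2: 1246·0.6310 + 432.3·0.3236 = 926.1 pbw (target 926.2 pbw)
  Na2O: 167.1·0.5842 = 97.62 pbw (target 97.62 pbw)
  ZrO2: 432.3·0.6754 = 292.0 pbw (target 292.0 pbw)
  MgO: 1246·0.3188 + 205.6·0.9852 = 599.8 pbw (target 599.8 pbw)
  SrO: 120.8·0.6989 = 84.43 pbw (target 84.42 pbw)
The glass-mass cross-check: batch Σ − ignition loss = 2000 pbw (the targets, summed, come to 2000 pbw; against the stated basis, 2000 pbw — rounding explains the deltas).
Batch total: Σ batch = 2172 pbw; LOI removed, Σ of batch·LOI: 171.9 pbw; the yield ratio, glass ÷ batch: 92.09%.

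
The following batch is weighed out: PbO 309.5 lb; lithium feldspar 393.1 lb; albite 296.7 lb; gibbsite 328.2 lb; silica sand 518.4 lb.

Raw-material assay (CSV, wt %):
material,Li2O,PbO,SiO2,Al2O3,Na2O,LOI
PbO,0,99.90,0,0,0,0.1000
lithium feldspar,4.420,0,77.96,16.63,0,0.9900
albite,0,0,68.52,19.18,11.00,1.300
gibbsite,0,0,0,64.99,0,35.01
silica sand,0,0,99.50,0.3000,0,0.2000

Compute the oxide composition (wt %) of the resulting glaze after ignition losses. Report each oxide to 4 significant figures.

All internal work runs at exact precision from first step to last — intermediates appear, rounded to 4 significant digits, as written; a single rounding finalizes each reported value. Derived quantities are recomputed from the batch weights per 1722 lb of glass in exact precision (net glass mass, LOI, the totals, the yield, the five compositions), exactly as printed in the problem or answer text.
Mass of each oxide from the mix:
  Li2O: 393.1·0.04420 = 17.38 lb
  PbO: 309.5·0.9990 = 309.2 lb
  SiO2: 393.1·0.7796 + 296.7·0.6852 + 518.4·0.9950 = 1026 lb
  Al2O3: 393.1·0.1663 + 296.7·0.1918 + 328.2·0.6499 + 518.4·0.003000 = 337.1 lb
  Na2O: 296.7·0.1100 = 32.64 lb
LOI: 309.5·0.001000 + 393.1·0.009900 + 296.7·0.01300 + 328.2·0.3501 + 518.4·0.002000 = 124.0 lb
batch − LOI leaves glass = 1846 − 124.0 = 1722 lb (= the summed oxide contributions)
percent by weight: oxide/glass ×100

Glass mass = 1722 lb (batch 1846 − LOI 124.0).
Composition: Li2O 1.009%, PbO 17.96%, SiO2 59.56%, Al2O3 19.58%, Na2O 1.895%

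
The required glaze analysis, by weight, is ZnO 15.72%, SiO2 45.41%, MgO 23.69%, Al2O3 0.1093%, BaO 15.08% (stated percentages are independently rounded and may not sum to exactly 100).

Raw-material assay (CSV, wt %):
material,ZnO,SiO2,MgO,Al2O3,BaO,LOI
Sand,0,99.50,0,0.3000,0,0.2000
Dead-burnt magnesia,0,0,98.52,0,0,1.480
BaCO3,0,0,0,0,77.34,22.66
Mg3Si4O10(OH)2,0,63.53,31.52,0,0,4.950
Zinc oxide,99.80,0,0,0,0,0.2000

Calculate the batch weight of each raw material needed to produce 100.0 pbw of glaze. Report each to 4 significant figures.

Batch per 100.0 pbw glaze:
  Sand: 36.43 pbw
  Dead-burnt magnesia: 19.43 pbw
  BaCO3: 19.50 pbw
  Mg3Si4O10(OH)2: 14.42 pbw
  Zinc oxide: 15.75 pbw
Total batch = 105.5 pbw; LOI loss = 5.524 pbw; yield = 94.77%

The whole derivation carries full float precision at each step; values along the way are displayed, with 4-significant-figure rounding, in the working — each reported figure receives exactly one rounding. The derived quantities, including the yield, the five compositions, totals, glass mass, LOI, are computed starting from the weights per 100.0 pbw of glass at full float precision as set out in problem or answer.
The oxide mass targets at 100.0 pbw glaze:
  ZnO: 15.72% × 100.0 = 15.72 pbw
  SiO2: 45.41% × 100.0 = 45.41 pbw
  MgO: 23.69% × 100.0 = 23.69 pbw
  Al2O3: 0.1093% × 100.0 = 0.1093 pbw
  BaO: 15.08% × 100.0 = 15.08 pbw
Verifying the oxide balance using the reported weights, on the stated basis (sum by sum, the targets are met up to rounding of the answer):
  ZnO: 15.75·0.9980 = 15.72 pbw (target 15.72 pbw)
  SiO2: 36.43·0.9950 + 14.42·0.6353 = 45.41 pbw (target 45.41 pbw)
  MgO: 19.43·0.9852 + 14.42·0.3152 = 23.69 pbw (target 23.69 pbw)
  Al2O3: 36.43·0.003000 = 0.1093 pbw (target 0.1093 pbw)
  BaO: 19.50·0.7734 = 15.08 pbw (target 15.08 pbw)
Glass mass check: batch Σ − ignition loss = 100.0 pbw (targets for the oxides total 100.0 pbw; the stated basis being 100.0 pbw — deltas are rounding alone).
Batch grand total — Σ batch = 105.5 pbw; loss to ignition Σ batch·LOI = 5.524 pbw; the yield ratio, glass ÷ batch: 94.77%.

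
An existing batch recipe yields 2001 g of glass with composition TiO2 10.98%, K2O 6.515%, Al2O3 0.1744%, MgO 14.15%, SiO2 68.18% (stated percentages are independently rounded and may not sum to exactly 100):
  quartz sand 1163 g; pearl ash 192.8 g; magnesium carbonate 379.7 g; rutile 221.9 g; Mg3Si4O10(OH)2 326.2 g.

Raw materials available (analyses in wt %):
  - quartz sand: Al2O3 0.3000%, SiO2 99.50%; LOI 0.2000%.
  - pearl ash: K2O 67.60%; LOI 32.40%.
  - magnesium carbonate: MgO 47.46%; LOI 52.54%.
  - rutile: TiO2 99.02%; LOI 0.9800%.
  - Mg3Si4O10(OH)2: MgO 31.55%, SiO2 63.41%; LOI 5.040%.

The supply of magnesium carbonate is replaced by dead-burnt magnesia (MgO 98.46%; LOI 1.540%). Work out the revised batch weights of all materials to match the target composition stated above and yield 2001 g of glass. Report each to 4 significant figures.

Revised batch per 2001 g glass:
  quartz sand: 1163 g
  pearl ash: 192.8 g
  dead-burnt magnesia: 183.0 g
  rutile: 221.9 g
  Mg3Si4O10(OH)2: 326.2 g
Total batch = 2087 g; LOI loss = 86.23 g

Each numeric step holds full float precision in every operation; values along the way are displayed (rounded to four significant digits) alongside each step. Each reported value is rounded just once — the derived quantities are re-derived from the weighed amounts on 2001 g of glass at exact precision (the totals, net glass mass, five oxide percentages, yield, ignition loss) exactly as printed in the problem or the answer.
Oxide mass targets, per 2001 g glass:
  TiO2: 10.98% × 2001 = 219.7 g
  K2O: 6.515% × 2001 = 130.4 g
  Al2O3: 0.1744% × 2001 = 3.490 g
  MgO: 14.15% × 2001 = 283.1 g
  SiO2: 68.18% × 2001 = 1364 g
Sums-versus-targets review given the weights on record, relative to the basis at hand (every target is met by its sum inside rounding margins):
  TiO2: 221.9·0.9902 = 219.7 g (target 219.7 g)
  K2O: 192.8·0.6760 = 130.3 g (target 130.4 g)
  Al2O3: 1163·0.003000 = 3.489 g (target 3.490 g)
  MgO: 183.0·0.9846 + 326.2·0.3155 = 283.1 g (target 283.1 g)
  SiO2: 1163·0.9950 + 326.2·0.6341 = 1364 g (target 1364 g)
Glass-mass sanity pass: whole batch net of LOI = 2001 g (summing oxide targets gives 2001 g; basis as stated: 2001 g — gaps are rounding artifacts).
Total batch = Σ batch = 2087 g; LOI loss = Σ batch·LOI = 86.23 g; yield: glass divided by total = 95.87%.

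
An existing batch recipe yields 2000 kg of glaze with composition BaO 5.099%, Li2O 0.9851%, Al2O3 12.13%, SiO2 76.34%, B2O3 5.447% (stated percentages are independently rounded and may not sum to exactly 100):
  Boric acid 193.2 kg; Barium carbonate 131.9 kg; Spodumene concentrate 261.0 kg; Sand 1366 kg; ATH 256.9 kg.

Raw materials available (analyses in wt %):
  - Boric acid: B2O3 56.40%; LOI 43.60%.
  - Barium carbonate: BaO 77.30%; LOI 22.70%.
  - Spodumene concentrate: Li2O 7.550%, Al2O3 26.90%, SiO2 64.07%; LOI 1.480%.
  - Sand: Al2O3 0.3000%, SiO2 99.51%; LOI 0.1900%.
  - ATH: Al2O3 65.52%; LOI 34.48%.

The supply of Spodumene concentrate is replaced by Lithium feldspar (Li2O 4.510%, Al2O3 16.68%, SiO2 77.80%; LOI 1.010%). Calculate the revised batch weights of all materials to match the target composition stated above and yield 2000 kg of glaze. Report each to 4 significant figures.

Revised batch per 2000 kg glaze:
  Boric acid: 193.2 kg
  Barium carbonate: 131.9 kg
  Lithium feldspar: 436.9 kg
  Sand: 1193 kg
  ATH: 253.6 kg
Total batch = 2209 kg; LOI loss = 208.3 kg

In-progress results are printed, with 4-significant-figure rounding, within the worked lines. All internal work holds exact precision end to end. A single rounding completes every reported figure. The derived quantities (totals, five oxide percentages, ignition loss, yield, net glass mass) are rebuilt at full float precision from the weighed amounts for 2000 kg of glass precisely as stated by the problem or answer text.
Oxide-by-oxide targets in 2000 kg glaze:
  BaO: 5.099% × 2000 = 102.0 kg
  Li2O: 0.9851% × 2000 = 19.70 kg
  Al2O3: 12.13% × 2000 = 242.6 kg
  SiO2: 76.34% × 2000 = 1527 kg
  B2O3: 5.447% × 2000 = 108.9 kg
Checking each oxide sum from the weights as reported, against the basis in use (sums match the target masses net of answer rounding effects):
  BaO: 131.9·0.7730 = 102.0 kg (target 102.0 kg)
  Li2O: 436.9·0.04510 = 19.70 kg (target 19.70 kg)
  Al2O3: 436.9·0.1668 + 1193·0.003000 + 253.6·0.6552 = 242.6 kg (target 242.6 kg)
  SiO2: 436.9·0.7780 + 1193·0.9951 = 1527 kg (target 1527 kg)
  B2O3: 193.2·0.5640 = 109.0 kg (target 108.9 kg)
The glass-mass cross-check: batch Σ − ignition loss = 2000 kg (the targets, summed, come to 2000 kg; the stated basis being 2000 kg — deltas are rounding alone).
Batch grand total — Σ batch = 2209 kg; Σ batch·LOI gives LOI loss = 208.3 kg; yield = glass ÷ total batch = 90.57%.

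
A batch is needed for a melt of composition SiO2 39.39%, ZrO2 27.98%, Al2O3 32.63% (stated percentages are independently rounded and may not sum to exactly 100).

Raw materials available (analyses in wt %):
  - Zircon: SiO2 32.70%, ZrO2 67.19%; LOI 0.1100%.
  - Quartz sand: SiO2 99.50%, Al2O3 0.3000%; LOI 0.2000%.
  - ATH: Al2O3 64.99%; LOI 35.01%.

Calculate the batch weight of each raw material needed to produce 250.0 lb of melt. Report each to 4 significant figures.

The whole derivation runs at full float precision at each step. Intermediates are displayed rounded off to 4 significant figures when written out. Every reported value is rounded only once. All derived quantities, which include the totals, ignition loss, the yield, glass mass, three oxide percentages, are recomputed at full precision, exactly as shown in either problem or answer, from the batch weights per 250.0 lb of glass.
Per-oxide target masses for 250.0 lb melt:
  SiO2: 39.39% × 250.0 = 98.48 lb
  ZrO2: 27.98% × 250.0 = 69.95 lb
  Al2O3: 32.63% × 250.0 = 81.58 lb
Oxide-by-oxide audit with the batch weights as given, against the basis in use (each sum matches its target mass up to rounding of the answer):
  SiO2: 104.1·0.3270 + 64.76·0.9950 = 98.48 lb (target 98.48 lb)
  ZrO2: 104.1·0.6719 = 69.94 lb (target 69.95 lb)
  Al2O3: 64.76·0.003000 + 125.2·0.6499 = 81.56 lb (target 81.58 lb)
Glass-mass closure: total batch − LOI = 250.0 lb (per-oxide target masses sum to 250.0 lb; the stated basis being 250.0 lb — deltas are rounding alone).
Total batch = Σ batch = 294.1 lb; LOI loss = Σ batch·LOI = 44.08 lb; yield, glass over the total, = 85.01%.

Batch per 250.0 lb melt:
  Zircon: 104.1 lb
  Quartz sand: 64.76 lb
  ATH: 125.2 lb
Total batch = 294.1 lb; LOI loss = 44.08 lb; yield = 85.01%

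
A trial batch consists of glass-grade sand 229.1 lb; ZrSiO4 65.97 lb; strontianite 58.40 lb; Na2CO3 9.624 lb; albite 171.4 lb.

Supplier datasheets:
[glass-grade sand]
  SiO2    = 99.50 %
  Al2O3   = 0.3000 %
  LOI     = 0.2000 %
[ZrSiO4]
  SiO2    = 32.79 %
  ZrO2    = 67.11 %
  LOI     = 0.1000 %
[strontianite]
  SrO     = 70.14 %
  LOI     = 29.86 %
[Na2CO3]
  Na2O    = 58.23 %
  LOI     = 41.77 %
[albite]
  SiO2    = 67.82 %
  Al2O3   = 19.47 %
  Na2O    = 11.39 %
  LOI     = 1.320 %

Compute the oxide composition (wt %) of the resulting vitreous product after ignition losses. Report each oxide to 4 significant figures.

Values along the way are shown (rounded to 4 significant digits) as written; the working math holds full float precision in every operation; each reported result takes a single rounding. Derived quantities are carried from the weighed amounts on 510.2 lb of glass at full float precision (the totals, yield, LOI, five oxide percentages, net glass mass) as written in either problem or answer.
Oxide-by-oxide delivered mass:
  SiO2: 229.1·0.9950 + 65.97·0.3279 + 171.4·0.6782 = 365.8 lb
  Al2O3: 229.1·0.003000 + 171.4·0.1947 = 34.06 lb
  Na2O: 9.624·0.5823 + 171.4·0.1139 = 25.13 lb
  SrO: 58.40·0.7014 = 40.96 lb
  ZrO2: 65.97·0.6711 = 44.27 lb
LOI: 229.1·0.002000 + 65.97·0.001000 + 58.40·0.2986 + 9.624·0.4177 + 171.4·0.01320 = 24.24 lb
Glass = total batch minus LOI = 534.5 − 24.24 = 510.2 lb (= the summed oxide contributions)
wt %: oxide over glass, times 100

Glass mass = 510.2 lb (batch 534.5 − LOI 24.24).
Composition: SiO2 71.70%, Al2O3 6.675%, Na2O 4.924%, SrO 8.028%, ZrO2 8.677%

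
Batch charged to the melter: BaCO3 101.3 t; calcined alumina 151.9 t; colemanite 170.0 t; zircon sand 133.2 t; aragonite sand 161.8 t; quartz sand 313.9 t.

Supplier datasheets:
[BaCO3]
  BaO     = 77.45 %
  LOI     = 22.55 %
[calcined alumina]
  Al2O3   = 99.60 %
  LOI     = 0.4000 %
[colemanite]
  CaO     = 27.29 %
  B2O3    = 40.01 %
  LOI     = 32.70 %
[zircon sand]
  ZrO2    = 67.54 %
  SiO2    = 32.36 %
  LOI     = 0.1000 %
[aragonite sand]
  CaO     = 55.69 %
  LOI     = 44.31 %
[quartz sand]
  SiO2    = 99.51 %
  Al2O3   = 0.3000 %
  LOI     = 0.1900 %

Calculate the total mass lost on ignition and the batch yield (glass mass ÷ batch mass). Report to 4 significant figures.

Intermediates are printed, rounded to four significant figures, within the worked lines. All arithmetic runs at full float precision in all steps; exactly one rounding goes into every reported result; derived quantities, which include glass mass, the totals, yield, six oxide percentages, LOI, are rebuilt in full precision, as given in the problem or answer text, using the weight values on 880.6 t of glass.
Loss on ignition, line by line:
  BaCO3: 101.3 × 0.2255 = 22.84 t
  calcined alumina: 151.9 × 0.004000 = 0.6076 t
  colemanite: 170.0 × 0.3270 = 55.59 t
  zircon sand: 133.2 × 0.001000 = 0.1332 t
  aragonite sand: 161.8 × 0.4431 = 71.69 t
  quartz sand: 313.9 × 0.001900 = 0.5964 t
Total LOI = 151.5 t
Glass = batch − LOI = 1032 − 151.5 = 880.6 t

LOI loss = 151.5 t; glass = 880.6 t; yield = 85.32%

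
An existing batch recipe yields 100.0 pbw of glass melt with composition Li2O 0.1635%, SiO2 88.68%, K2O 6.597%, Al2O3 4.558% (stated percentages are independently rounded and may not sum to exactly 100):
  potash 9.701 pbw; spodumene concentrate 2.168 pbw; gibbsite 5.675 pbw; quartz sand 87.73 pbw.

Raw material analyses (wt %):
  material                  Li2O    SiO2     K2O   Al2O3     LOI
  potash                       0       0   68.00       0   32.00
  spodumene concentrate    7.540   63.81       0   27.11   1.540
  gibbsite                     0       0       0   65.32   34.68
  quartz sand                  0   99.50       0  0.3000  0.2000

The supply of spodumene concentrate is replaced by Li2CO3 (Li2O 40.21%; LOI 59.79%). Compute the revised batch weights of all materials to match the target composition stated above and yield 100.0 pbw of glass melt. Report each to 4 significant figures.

The working math keeps full precision all the way through. Mid-chain values are printed rounded off to 4 significant figures within the worked lines — every reported result receives exactly one rounding; the derived quantities (the four compositions, yield, net glass mass, ignition loss, totals) are re-derived in exact precision starting from the weights for 100.0 pbw of glass, as quoted within question or answer.
Target masses of each oxide per 100.0 pbw glass melt:
  Li2O: 0.1635% × 100.0 = 0.1635 pbw
  SiO2: 88.68% × 100.0 = 88.68 pbw
  K2O: 6.597% × 100.0 = 6.597 pbw
  Al2O3: 4.558% × 100.0 = 4.558 pbw
Sums-versus-targets review applying the batch weights above, at the basis given (oxide sums agree with the targets net of answer rounding effects):
  Li2O: 0.4066·0.4021 = 0.1635 pbw (target 0.1635 pbw)
  SiO2: 89.13·0.9950 = 88.68 pbw (target 88.68 pbw)
  K2O: 9.701·0.6800 = 6.597 pbw (target 6.597 pbw)
  Al2O3: 6.569·0.6532 + 89.13·0.003000 = 4.558 pbw (target 4.558 pbw)
Auditing the glass mass value: Σ batch − LOI loss = 100.0 pbw (the Σ of target masses is 100.0 pbw; with the basis standing at 100.0 pbw — deltas are rounding alone).
Adding the batch up: Σ batch = 105.8 pbw; Σ batch·LOI gives LOI loss = 5.804 pbw; yield = glass ÷ total batch = 94.51%.

Revised batch per 100.0 pbw glass melt:
  potash: 9.701 pbw
  Li2CO3: 0.4066 pbw
  gibbsite: 6.569 pbw
  quartz sand: 89.13 pbw
Total batch = 105.8 pbw; LOI loss = 5.804 pbw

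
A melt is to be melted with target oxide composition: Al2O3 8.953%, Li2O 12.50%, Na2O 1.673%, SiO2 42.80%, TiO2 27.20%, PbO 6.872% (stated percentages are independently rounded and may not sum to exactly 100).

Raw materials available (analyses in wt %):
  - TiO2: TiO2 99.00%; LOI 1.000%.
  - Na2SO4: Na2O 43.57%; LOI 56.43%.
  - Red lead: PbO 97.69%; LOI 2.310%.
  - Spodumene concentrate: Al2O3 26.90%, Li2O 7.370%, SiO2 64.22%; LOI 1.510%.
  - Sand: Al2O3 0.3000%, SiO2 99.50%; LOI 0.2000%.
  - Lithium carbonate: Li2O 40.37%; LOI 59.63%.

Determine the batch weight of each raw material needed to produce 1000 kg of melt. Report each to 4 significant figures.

Batch per 1000 kg melt:
  TiO2: 274.7 kg
  Na2SO4: 38.40 kg
  Red lead: 70.34 kg
  Spodumene concentrate: 330.4 kg
  Sand: 216.9 kg
  Lithium carbonate: 249.3 kg
Total batch = 1180 kg; LOI loss = 180.1 kg; yield = 84.74%

Values along the way are displayed, rounded to four significant figures, on the page; the whole derivation keeps full precision at each step; every reported result is rounded a single time — the derived quantities are re-derived from the weighed amounts on 1000 kg of glass at exact precision (glass mass, the yield, ignition loss, the six compositions, totals), exactly as printed in problem or answer.
Oxide-by-oxide targets in 1000 kg melt:
  Al2O3: 8.953% × 1000 = 89.53 kg
  Li2O: 12.50% × 1000 = 125.0 kg
  Na2O: 1.673% × 1000 = 16.73 kg
  SiO2: 42.80% × 1000 = 428.0 kg
  TiO2: 27.20% × 1000 = 272.0 kg
  PbO: 6.872% × 1000 = 68.72 kg
Oxide-by-oxide audit using the reported weights, under the basis named above (target by target, the sums agree within answer rounding):
  Al2O3: 330.4·0.2690 + 216.9·0.003000 = 89.53 kg (target 89.53 kg)
  Li2O: 330.4·0.07370 + 249.3·0.4037 = 125.0 kg (target 125.0 kg)
  Na2O: 38.40·0.4357 = 16.73 kg (target 16.73 kg)
  SiO2: 330.4·0.6422 + 216.9·0.9950 = 428.0 kg (target 428.0 kg)
  TiO2: 274.7·0.9900 = 272.0 kg (target 272.0 kg)
  PbO: 70.34·0.9769 = 68.72 kg (target 68.72 kg)
The glass-mass cross-check: whole batch net of LOI = 999.9 kg (the Σ of target masses is 1000 kg; stated basis 1000 kg — rounding explains the deltas).
Adding the batch up: Σ batch = 1180 kg; loss to ignition Σ batch·LOI = 180.1 kg; as yield: glass ÷ batch → 84.74%.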